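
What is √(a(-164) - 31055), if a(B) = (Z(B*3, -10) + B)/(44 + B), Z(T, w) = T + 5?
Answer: I*√12419830/20 ≈ 176.21*I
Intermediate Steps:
Z(T, w) = 5 + T
a(B) = (5 + 4*B)/(44 + B) (a(B) = ((5 + B*3) + B)/(44 + B) = ((5 + 3*B) + B)/(44 + B) = (5 + 4*B)/(44 + B))
√(a(-164) - 31055) = √((5 + 4*(-164))/(44 - 164) - 31055) = √((5 - 656)/(-120) - 31055) = √(-1/120*(-651) - 31055) = √(217/40 - 31055) = √(-1241983/40) = I*√12419830/20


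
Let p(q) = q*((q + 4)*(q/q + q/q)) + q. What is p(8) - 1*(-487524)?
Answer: 487724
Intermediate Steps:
p(q) = q + q*(8 + 2*q) (p(q) = q*((4 + q)*(1 + 1)) + q = q*((4 + q)*2) + q = q*(8 + 2*q) + q = q + q*(8 + 2*q))
p(8) - 1*(-487524) = 8*(9 + 2*8) - 1*(-487524) = 8*(9 + 16) + 487524 = 8*25 + 487524 = 200 + 487524 = 487724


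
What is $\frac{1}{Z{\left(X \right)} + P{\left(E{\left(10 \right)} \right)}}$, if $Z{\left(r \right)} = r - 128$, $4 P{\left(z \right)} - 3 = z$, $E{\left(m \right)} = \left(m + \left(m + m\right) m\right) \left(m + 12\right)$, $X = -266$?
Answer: $\frac{4}{3047} \approx 0.0013128$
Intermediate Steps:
$E{\left(m \right)} = \left(12 + m\right) \left(m + 2 m^{2}\right)$ ($E{\left(m \right)} = \left(m + 2 m m\right) \left(12 + m\right) = \left(m + 2 m^{2}\right) \left(12 + m\right) = \left(12 + m\right) \left(m + 2 m^{2}\right)$)
$P{\left(z \right)} = \frac{3}{4} + \frac{z}{4}$
$Z{\left(r \right)} = -128 + r$ ($Z{\left(r \right)} = r - 128 = -128 + r$)
$\frac{1}{Z{\left(X \right)} + P{\left(E{\left(10 \right)} \right)}} = \frac{1}{\left(-128 - 266\right) + \left(\frac{3}{4} + \frac{10 \left(12 + 2 \cdot 10^{2} + 25 \cdot 10\right)}{4}\right)} = \frac{1}{-394 + \left(\frac{3}{4} + \frac{10 \left(12 + 2 \cdot 100 + 250\right)}{4}\right)} = \frac{1}{-394 + \left(\frac{3}{4} + \frac{10 \left(12 + 200 + 250\right)}{4}\right)} = \frac{1}{-394 + \left(\frac{3}{4} + \frac{10 \cdot 462}{4}\right)} = \frac{1}{-394 + \left(\frac{3}{4} + \frac{1}{4} \cdot 4620\right)} = \frac{1}{-394 + \left(\frac{3}{4} + 1155\right)} = \frac{1}{-394 + \frac{4623}{4}} = \frac{1}{\frac{3047}{4}} = \frac{4}{3047}$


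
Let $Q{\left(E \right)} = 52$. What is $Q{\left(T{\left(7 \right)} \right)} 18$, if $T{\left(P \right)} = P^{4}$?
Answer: $936$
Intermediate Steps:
$Q{\left(T{\left(7 \right)} \right)} 18 = 52 \cdot 18 = 936$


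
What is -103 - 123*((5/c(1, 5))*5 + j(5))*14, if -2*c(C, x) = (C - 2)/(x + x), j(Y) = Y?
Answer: -869713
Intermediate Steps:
c(C, x) = -(-2 + C)/(4*x) (c(C, x) = -(C - 2)/(2*(x + x)) = -(-2 + C)/(2*(2*x)) = -(-2 + C)*1/(2*x)/2 = -(-2 + C)/(4*x))
-103 - 123*((5/c(1, 5))*5 + j(5))*14 = -103 - 123*((5/(((¼)*(2 - 1*1)/5)))*5 + 5)*14 = -103 - 123*((5/(((¼)*(⅕)*(2 - 1))))*5 + 5)*14 = -103 - 123*((5/(((¼)*(⅕)*1)))*5 + 5)*14 = -103 - 123*((5/(1/20))*5 + 5)*14 = -103 - 123*((5*20)*5 + 5)*14 = -103 - 123*(100*5 + 5)*14 = -103 - 123*(500 + 5)*14 = -103 - 62115*14 = -103 - 123*7070 = -103 - 869610 = -869713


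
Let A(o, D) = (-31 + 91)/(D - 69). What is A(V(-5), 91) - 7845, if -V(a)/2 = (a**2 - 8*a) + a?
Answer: -86265/11 ≈ -7842.3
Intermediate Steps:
V(a) = -2*a**2 + 14*a (V(a) = -2*((a**2 - 8*a) + a) = -2*(a**2 - 7*a) = -2*a**2 + 14*a)
A(o, D) = 60/(-69 + D)
A(V(-5), 91) - 7845 = 60/(-69 + 91) - 7845 = 60/22 - 7845 = 60*(1/22) - 7845 = 30/11 - 7845 = -86265/11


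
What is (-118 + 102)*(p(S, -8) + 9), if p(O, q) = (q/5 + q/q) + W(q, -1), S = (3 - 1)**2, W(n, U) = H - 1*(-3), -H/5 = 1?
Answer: -512/5 ≈ -102.40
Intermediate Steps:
H = -5 (H = -5*1 = -5)
W(n, U) = -2 (W(n, U) = -5 - 1*(-3) = -5 + 3 = -2)
S = 4 (S = 2**2 = 4)
p(O, q) = -1 + q/5 (p(O, q) = (q/5 + q/q) - 2 = (q*(1/5) + 1) - 2 = (q/5 + 1) - 2 = (1 + q/5) - 2 = -1 + q/5)
(-118 + 102)*(p(S, -8) + 9) = (-118 + 102)*((-1 + (1/5)*(-8)) + 9) = -16*((-1 - 8/5) + 9) = -16*(-13/5 + 9) = -16*32/5 = -512/5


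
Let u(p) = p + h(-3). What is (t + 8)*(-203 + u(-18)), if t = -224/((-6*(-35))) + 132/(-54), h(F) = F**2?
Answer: -42824/45 ≈ -951.64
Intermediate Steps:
u(p) = 9 + p (u(p) = p + (-3)**2 = p + 9 = 9 + p)
t = -158/45 (t = -224/210 + 132*(-1/54) = -224*1/210 - 22/9 = -16/15 - 22/9 = -158/45 ≈ -3.5111)
(t + 8)*(-203 + u(-18)) = (-158/45 + 8)*(-203 + (9 - 18)) = 202*(-203 - 9)/45 = (202/45)*(-212) = -42824/45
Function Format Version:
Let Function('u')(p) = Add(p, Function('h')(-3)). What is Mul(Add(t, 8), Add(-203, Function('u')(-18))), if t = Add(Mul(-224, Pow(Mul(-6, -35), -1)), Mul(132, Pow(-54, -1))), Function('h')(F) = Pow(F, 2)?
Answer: Rational(-42824, 45) ≈ -951.64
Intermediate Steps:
Function('u')(p) = Add(9, p) (Function('u')(p) = Add(p, Pow(-3, 2)) = Add(p, 9) = Add(9, p))
t = Rational(-158, 45) (t = Add(Mul(-224, Pow(210, -1)), Mul(132, Rational(-1, 54))) = Add(Mul(-224, Rational(1, 210)), Rational(-22, 9)) = Add(Rational(-16, 15), Rational(-22, 9)) = Rational(-158, 45) ≈ -3.5111)
Mul(Add(t, 8), Add(-203, Function('u')(-18))) = Mul(Add(Rational(-158, 45), 8), Add(-203, Add(9, -18))) = Mul(Rational(202, 45), Add(-203, -9)) = Mul(Rational(202, 45), -212) = Rational(-42824, 45)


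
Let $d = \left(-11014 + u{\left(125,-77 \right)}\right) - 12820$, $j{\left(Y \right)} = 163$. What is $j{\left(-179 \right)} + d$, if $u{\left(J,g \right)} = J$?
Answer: $-23546$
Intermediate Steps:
$d = -23709$ ($d = \left(-11014 + 125\right) - 12820 = -10889 - 12820 = -23709$)
$j{\left(-179 \right)} + d = 163 - 23709 = -23546$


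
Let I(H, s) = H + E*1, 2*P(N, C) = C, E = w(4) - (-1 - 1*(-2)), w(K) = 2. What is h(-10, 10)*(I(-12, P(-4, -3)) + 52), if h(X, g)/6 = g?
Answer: 2460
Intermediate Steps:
E = 1 (E = 2 - (-1 - 1*(-2)) = 2 - (-1 + 2) = 2 - 1*1 = 2 - 1 = 1)
P(N, C) = C/2
h(X, g) = 6*g
I(H, s) = 1 + H (I(H, s) = H + 1*1 = H + 1 = 1 + H)
h(-10, 10)*(I(-12, P(-4, -3)) + 52) = (6*10)*((1 - 12) + 52) = 60*(-11 + 52) = 60*41 = 2460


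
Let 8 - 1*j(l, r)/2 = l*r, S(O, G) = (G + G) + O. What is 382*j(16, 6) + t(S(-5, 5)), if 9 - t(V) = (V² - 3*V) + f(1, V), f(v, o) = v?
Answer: -67234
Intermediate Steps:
S(O, G) = O + 2*G (S(O, G) = 2*G + O = O + 2*G)
t(V) = 8 - V² + 3*V (t(V) = 9 - ((V² - 3*V) + 1) = 9 - (1 + V² - 3*V) = 9 + (-1 - V² + 3*V) = 8 - V² + 3*V)
j(l, r) = 16 - 2*l*r
382*j(16, 6) + t(S(-5, 5)) = 382*(16 - 2*16*6) + (8 - (-5 + 2*5)² + 3*(-5 + 2*5)) = 382*(16 - 192) + (8 - (-5 + 10)² + 3*(-5 + 10)) = 382*(-176) + (8 - 1*5² + 3*5) = -67232 + (8 - 1*25 + 15) = -67232 + (8 - 25 + 15) = -67232 - 2 = -67234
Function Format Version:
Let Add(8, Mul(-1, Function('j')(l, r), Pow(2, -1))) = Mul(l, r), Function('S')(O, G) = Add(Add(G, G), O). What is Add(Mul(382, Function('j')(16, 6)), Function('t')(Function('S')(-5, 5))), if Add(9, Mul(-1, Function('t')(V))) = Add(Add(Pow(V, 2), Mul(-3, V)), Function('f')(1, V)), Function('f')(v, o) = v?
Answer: -67234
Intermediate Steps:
Function('S')(O, G) = Add(O, Mul(2, G)) (Function('S')(O, G) = Add(Mul(2, G), O) = Add(O, Mul(2, G)))
Function('t')(V) = Add(8, Mul(-1, Pow(V, 2)), Mul(3, V)) (Function('t')(V) = Add(9, Mul(-1, Add(Add(Pow(V, 2), Mul(-3, V)), 1))) = Add(9, Mul(-1, Add(1, Pow(V, 2), Mul(-3, V)))) = Add(9, Add(-1, Mul(-1, Pow(V, 2)), Mul(3, V))) = Add(8, Mul(-1, Pow(V, 2)), Mul(3, V)))
Function('j')(l, r) = Add(16, Mul(-2, l, r)) (Function('j')(l, r) = Add(16, Mul(-2, Mul(l, r))) = Add(16, Mul(-2, l, r)))
Add(Mul(382, Function('j')(16, 6)), Function('t')(Function('S')(-5, 5))) = Add(Mul(382, Add(16, Mul(-2, 16, 6))), Add(8, Mul(-1, Pow(Add(-5, Mul(2, 5)), 2)), Mul(3, Add(-5, Mul(2, 5))))) = Add(Mul(382, Add(16, -192)), Add(8, Mul(-1, Pow(Add(-5, 10), 2)), Mul(3, Add(-5, 10)))) = Add(Mul(382, -176), Add(8, Mul(-1, Pow(5, 2)), Mul(3, 5))) = Add(-67232, Add(8, Mul(-1, 25), 15)) = Add(-67232, Add(8, -25, 15)) = Add(-67232, -2) = -67234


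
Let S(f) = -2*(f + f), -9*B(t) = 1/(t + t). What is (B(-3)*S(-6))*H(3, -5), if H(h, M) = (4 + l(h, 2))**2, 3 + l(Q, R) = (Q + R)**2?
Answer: 2704/9 ≈ 300.44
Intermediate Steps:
l(Q, R) = -3 + (Q + R)**2
B(t) = -1/(18*t) (B(t) = -1/(9*(t + t)) = -1/(2*t)/9 = -1/(18*t))
S(f) = -4*f
H(h, M) = (1 + (2 + h)**2)**2 (H(h, M) = (4 + (-3 + (h + 2)**2))**2 = (4 + (-3 + (2 + h)**2))**2 = (1 + (2 + h)**2)**2)
(B(-3)*S(-6))*H(3, -5) = ((-1/18/(-3))*(-4*(-6)))*(1 + (2 + 3)**2)**2 = (-1/18*(-1/3)*24)*(1 + 5**2)**2 = ((1/54)*24)*(1 + 25)**2 = (4/9)*26**2 = (4/9)*676 = 2704/9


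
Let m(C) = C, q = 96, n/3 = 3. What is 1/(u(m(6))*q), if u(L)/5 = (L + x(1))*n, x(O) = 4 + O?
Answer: 1/47520 ≈ 2.1044e-5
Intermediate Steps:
n = 9 (n = 3*3 = 9)
u(L) = 225 + 45*L (u(L) = 5*((L + (4 + 1))*9) = 5*((L + 5)*9) = 5*((5 + L)*9) = 5*(45 + 9*L) = 225 + 45*L)
1/(u(m(6))*q) = 1/((225 + 45*6)*96) = 1/((225 + 270)*96) = 1/(495*96) = 1/47520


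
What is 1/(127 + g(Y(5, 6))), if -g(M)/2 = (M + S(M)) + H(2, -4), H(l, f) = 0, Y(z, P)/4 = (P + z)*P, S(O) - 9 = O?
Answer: -1/947 ≈ -0.0010560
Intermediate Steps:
S(O) = 9 + O
Y(z, P) = 4*P*(P + z) (Y(z, P) = 4*((P + z)*P) = 4*(P*(P + z)) = 4*P*(P + z))
g(M) = -18 - 4*M (g(M) = -2*((M + (9 + M)) + 0) = -2*((9 + 2*M) + 0) = -2*(9 + 2*M) = -18 - 4*M)
1/(127 + g(Y(5, 6))) = 1/(127 + (-18 - 16*6*(6 + 5))) = 1/(127 + (-18 - 16*6*11)) = 1/(127 + (-18 - 4*264)) = 1/(127 + (-18 - 1056)) = 1/(127 - 1074) = 1/(-947) = -1/947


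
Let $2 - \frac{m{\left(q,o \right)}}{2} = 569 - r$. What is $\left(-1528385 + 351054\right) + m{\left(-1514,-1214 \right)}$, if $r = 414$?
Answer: $-1177637$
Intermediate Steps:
$m{\left(q,o \right)} = -306$ ($m{\left(q,o \right)} = 4 - 2 \left(569 - 414\right) = 4 - 310 = -306$)
$\left(-1528385 + 351054\right) + m{\left(-1514,-1214 \right)} = \left(-1528385 + 351054\right) - 306 = -1177331 - 306 = -1177637$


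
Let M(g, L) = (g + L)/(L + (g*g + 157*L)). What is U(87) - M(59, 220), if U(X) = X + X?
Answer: 739295/4249 ≈ 173.99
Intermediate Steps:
U(X) = 2*X
M(g, L) = (L + g)/(g² + 158*L) (M(g, L) = (L + g)/(L + (g² + 157*L)) = (L + g)/(g² + 158*L))
U(87) - M(59, 220) = 2*87 - (220 + 59)/(59² + 158*220) = 174 - 279/(3481 + 34760) = 174 - 279/38241 = 174 - 1*31/4249 = 174 - 31/4249 = 739295/4249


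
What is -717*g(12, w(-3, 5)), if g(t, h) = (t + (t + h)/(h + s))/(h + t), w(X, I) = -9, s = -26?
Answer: -99663/35 ≈ -2847.5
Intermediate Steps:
g(t, h) = (t + (h + t)/(-26 + h))/(h + t) (g(t, h) = (t + (t + h)/(h - 26))/(h + t) = (t + (h + t)/(-26 + h))/(h + t))
-717*g(12, w(-3, 5)) = -717*(-9 - 25*12 - 9*12)/((-9)² - 26*(-9) - 26*12 - 9*12) = -717*(-9 - 300 - 108)/(81 + 234 - 312 - 108) = -717*(-417)/(-105) = -(-239)*(-417)/35 = -717*139/35 = -99663/35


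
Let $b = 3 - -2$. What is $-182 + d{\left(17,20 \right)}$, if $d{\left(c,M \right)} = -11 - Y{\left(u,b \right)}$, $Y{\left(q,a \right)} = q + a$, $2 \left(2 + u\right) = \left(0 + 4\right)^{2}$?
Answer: $-204$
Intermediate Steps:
$b = 5$ ($b = 3 + 2 = 5$)
$u = 6$ ($u = -2 + \frac{\left(0 + 4\right)^{2}}{2} = -2 + \frac{4^{2}}{2} = -2 + \frac{1}{2} \cdot 16 = -2 + 8 = 6$)
$Y{\left(q,a \right)} = a + q$
$d{\left(c,M \right)} = -22$ ($d{\left(c,M \right)} = -11 - \left(5 + 6\right) = -11 - 11 = -22$)
$-182 + d{\left(17,20 \right)} = -182 - 22 = -204$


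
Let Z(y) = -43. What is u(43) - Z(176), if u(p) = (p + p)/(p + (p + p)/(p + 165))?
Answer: 4723/105 ≈ 44.981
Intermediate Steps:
u(p) = 2*p/(p + 2*p/(165 + p)) (u(p) = (2*p)/(p + (2*p)/(165 + p)) = (2*p)/(p + 2*p/(165 + p)) = 2*p/(p + 2*p/(165 + p)))
u(43) - Z(176) = 2*(165 + 43)/(167 + 43) - 1*(-43) = 2*208/210 + 43 = 2*(1/210)*208 + 43 = 208/105 + 43 = 4723/105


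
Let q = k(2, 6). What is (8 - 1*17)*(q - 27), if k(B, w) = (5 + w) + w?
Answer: 90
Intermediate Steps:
k(B, w) = 5 + 2*w
q = 17 (q = 5 + 2*6 = 5 + 12 = 17)
(8 - 1*17)*(q - 27) = (8 - 1*17)*(17 - 27) = (8 - 17)*(-10) = -9*(-10) = 90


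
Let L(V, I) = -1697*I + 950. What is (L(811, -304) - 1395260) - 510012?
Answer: -1388434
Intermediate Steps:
L(V, I) = 950 - 1697*I
(L(811, -304) - 1395260) - 510012 = ((950 - 1697*(-304)) - 1395260) - 510012 = ((950 + 515888) - 1395260) - 510012 = (516838 - 1395260) - 510012 = -878422 - 510012 = -1388434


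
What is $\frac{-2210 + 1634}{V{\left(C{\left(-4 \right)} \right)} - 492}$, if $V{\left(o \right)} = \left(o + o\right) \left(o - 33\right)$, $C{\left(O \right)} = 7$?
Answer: $\frac{72}{107} \approx 0.6729$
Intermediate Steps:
$V{\left(o \right)} = 2 o \left(-33 + o\right)$
$\frac{-2210 + 1634}{V{\left(C{\left(-4 \right)} \right)} - 492} = \frac{-2210 + 1634}{2 \cdot 7 \left(-33 + 7\right) - 492} = - \frac{576}{2 \cdot 7 \left(-26\right) - 492} = - \frac{576}{-364 - 492} = - \frac{576}{-856} = \left(-576\right) \left(- \frac{1}{856}\right) = \frac{72}{107}$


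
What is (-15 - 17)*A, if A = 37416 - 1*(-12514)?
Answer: -1597760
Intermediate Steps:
A = 49930 (A = 37416 + 12514 = 49930)
(-15 - 17)*A = (-15 - 17)*49930 = -32*49930 = -1597760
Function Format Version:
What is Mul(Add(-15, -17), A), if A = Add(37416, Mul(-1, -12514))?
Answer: -1597760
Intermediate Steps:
A = 49930 (A = Add(37416, 12514) = 49930)
Mul(Add(-15, -17), A) = Mul(Add(-15, -17), 49930) = Mul(-32, 49930) = -1597760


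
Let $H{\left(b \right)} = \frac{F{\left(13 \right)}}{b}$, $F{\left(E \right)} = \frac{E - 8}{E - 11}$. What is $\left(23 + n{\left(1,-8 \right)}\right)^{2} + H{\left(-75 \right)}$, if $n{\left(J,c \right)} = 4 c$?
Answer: $\frac{2429}{30} \approx 80.967$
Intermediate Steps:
$F{\left(E \right)} = \frac{-8 + E}{-11 + E}$
$H{\left(b \right)} = \frac{5}{2 b}$ ($H{\left(b \right)} = \frac{\frac{1}{-11 + 13} \left(-8 + 13\right)}{b} = \frac{\frac{1}{2} \cdot 5}{b} = \frac{5}{2 b}$)
$\left(23 + n{\left(1,-8 \right)}\right)^{2} + H{\left(-75 \right)} = \left(23 + 4 \left(-8\right)\right)^{2} + \frac{5}{2 \left(-75\right)} = \left(23 - 32\right)^{2} + \frac{5}{2} \left(- \frac{1}{75}\right) = \left(-9\right)^{2} - \frac{1}{30} = 81 - \frac{1}{30} = \frac{2429}{30}$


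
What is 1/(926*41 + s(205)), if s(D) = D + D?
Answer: 1/38376 ≈ 2.6058e-5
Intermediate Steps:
s(D) = 2*D
1/(926*41 + s(205)) = 1/(926*41 + 2*205) = 1/(37966 + 410) = 1/38376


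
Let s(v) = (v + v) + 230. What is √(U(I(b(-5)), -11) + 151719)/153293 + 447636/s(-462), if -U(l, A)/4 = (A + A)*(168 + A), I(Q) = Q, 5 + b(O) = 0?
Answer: -223818/347 + √165535/153293 ≈ -645.01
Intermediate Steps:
b(O) = -5 (b(O) = -5 + 0 = -5)
s(v) = 230 + 2*v (s(v) = 2*v + 230 = 230 + 2*v)
U(l, A) = -8*A*(168 + A) (U(l, A) = -4*(A + A)*(168 + A) = -4*2*A*(168 + A) = -8*A*(168 + A))
√(U(I(b(-5)), -11) + 151719)/153293 + 447636/s(-462) = √(-8*(-11)*(168 - 11) + 151719)/153293 + 447636/(230 + 2*(-462)) = √(-8*(-11)*157 + 151719)*(1/153293) + 447636/(230 - 924) = √(13816 + 151719)*(1/153293) + 447636/(-694) = √165535*(1/153293) + 447636*(-1/694) = √165535/153293 - 223818/347 = -223818/347 + √165535/153293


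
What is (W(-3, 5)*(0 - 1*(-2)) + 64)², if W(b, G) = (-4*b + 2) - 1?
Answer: 8100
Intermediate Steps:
W(b, G) = 1 - 4*b (W(b, G) = (2 - 4*b) - 1 = 1 - 4*b)
(W(-3, 5)*(0 - 1*(-2)) + 64)² = ((1 - 4*(-3))*(0 - 1*(-2)) + 64)² = ((1 + 12)*(0 + 2) + 64)² = (13*2 + 64)² = (26 + 64)² = 90² = 8100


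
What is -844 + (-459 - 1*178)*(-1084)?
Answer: 689664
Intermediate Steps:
-844 + (-459 - 1*178)*(-1084) = -844 + (-459 - 178)*(-1084) = -844 - 637*(-1084) = -844 + 690508 = 689664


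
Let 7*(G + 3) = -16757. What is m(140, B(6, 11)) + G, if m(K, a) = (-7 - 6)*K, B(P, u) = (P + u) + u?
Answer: -29518/7 ≈ -4216.9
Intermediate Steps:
B(P, u) = P + 2*u
G = -16778/7 (G = -3 + (1/7)*(-16757) = -3 - 16757/7 = -16778/7 ≈ -2396.9)
m(K, a) = -13*K
m(140, B(6, 11)) + G = -13*140 - 16778/7 = -1820 - 16778/7 = -29518/7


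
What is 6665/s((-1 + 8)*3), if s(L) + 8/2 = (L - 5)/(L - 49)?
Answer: -46655/32 ≈ -1458.0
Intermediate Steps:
s(L) = -4 + (-5 + L)/(-49 + L) (s(L) = -4 + (L - 5)/(L - 49) = -4 + (-5 + L)/(-49 + L))
6665/s((-1 + 8)*3) = 6665/(((191 - 3*(-1 + 8)*3)/(-49 + (-1 + 8)*3))) = 6665/(((191 - 21*3)/(-49 + 7*3))) = 6665/(((191 - 3*21)/(-49 + 21))) = 6665/(((191 - 63)/(-28))) = 6665/((-1/28*128)) = 6665/(-32/7) = 6665*(-7/32) = -46655/32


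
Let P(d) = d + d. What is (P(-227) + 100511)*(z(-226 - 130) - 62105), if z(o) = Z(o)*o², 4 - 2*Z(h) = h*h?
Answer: -803539304582417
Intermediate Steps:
Z(h) = 2 - h²/2 (Z(h) = 2 - h*h/2 = 2 - h²/2)
P(d) = 2*d
z(o) = o²*(2 - o²/2) (z(o) = (2 - o²/2)*o² = o²*(2 - o²/2))
(P(-227) + 100511)*(z(-226 - 130) - 62105) = (2*(-227) + 100511)*((-226 - 130)²*(4 - (-226 - 130)²)/2 - 62105) = (-454 + 100511)*((½)*(-356)²*(4 - 1*(-356)²) - 62105) = 100057*((½)*126736*(4 - 1*126736) - 62105) = 100057*((½)*126736*(4 - 126736) - 62105) = 100057*((½)*126736*(-126732) - 62105) = 100057*(-8030753376 - 62105) = 100057*(-8030815481) = -803539304582417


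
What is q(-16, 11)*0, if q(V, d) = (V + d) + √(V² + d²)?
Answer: 0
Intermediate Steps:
q(V, d) = V + d + √(V² + d²)
q(-16, 11)*0 = (-16 + 11 + √((-16)² + 11²))*0 = (-16 + 11 + √(256 + 121))*0 = (-16 + 11 + √377)*0 = (-5 + √377)*0 = 0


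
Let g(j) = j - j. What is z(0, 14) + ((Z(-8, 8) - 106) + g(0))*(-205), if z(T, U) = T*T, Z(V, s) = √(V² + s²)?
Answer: 21730 - 1640*√2 ≈ 19411.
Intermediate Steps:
g(j) = 0
z(T, U) = T²
z(0, 14) + ((Z(-8, 8) - 106) + g(0))*(-205) = 0² + ((√((-8)² + 8²) - 106) + 0)*(-205) = 0 + ((√(64 + 64) - 106) + 0)*(-205) = 0 + ((√128 - 106) + 0)*(-205) = 0 + ((8*√2 - 106) + 0)*(-205) = 0 + ((-106 + 8*√2) + 0)*(-205) = 0 + (-106 + 8*√2)*(-205) = 0 + (21730 - 1640*√2) = 21730 - 1640*√2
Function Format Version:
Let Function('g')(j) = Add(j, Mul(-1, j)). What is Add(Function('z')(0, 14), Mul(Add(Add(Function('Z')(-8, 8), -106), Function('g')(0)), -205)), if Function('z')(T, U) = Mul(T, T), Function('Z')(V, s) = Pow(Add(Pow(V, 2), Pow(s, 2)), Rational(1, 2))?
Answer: Add(21730, Mul(-1640, Pow(2, Rational(1, 2)))) ≈ 19411.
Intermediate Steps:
Function('g')(j) = 0
Function('z')(T, U) = Pow(T, 2)
Add(Function('z')(0, 14), Mul(Add(Add(Function('Z')(-8, 8), -106), Function('g')(0)), -205)) = Add(Pow(0, 2), Mul(Add(Add(Pow(Add(Pow(-8, 2), Pow(8, 2)), Rational(1, 2)), -106), 0), -205)) = Add(0, Mul(Add(Add(Pow(Add(64, 64), Rational(1, 2)), -106), 0), -205)) = Add(0, Mul(Add(Add(Pow(128, Rational(1, 2)), -106), 0), -205)) = Add(0, Mul(Add(Add(Mul(8, Pow(2, Rational(1, 2))), -106), 0), -205)) = Add(0, Mul(Add(Add(-106, Mul(8, Pow(2, Rational(1, 2)))), 0), -205)) = Add(0, Mul(Add(-106, Mul(8, Pow(2, Rational(1, 2)))), -205)) = Add(0, Add(21730, Mul(-1640, Pow(2, Rational(1, 2))))) = Add(21730, Mul(-1640, Pow(2, Rational(1, 2))))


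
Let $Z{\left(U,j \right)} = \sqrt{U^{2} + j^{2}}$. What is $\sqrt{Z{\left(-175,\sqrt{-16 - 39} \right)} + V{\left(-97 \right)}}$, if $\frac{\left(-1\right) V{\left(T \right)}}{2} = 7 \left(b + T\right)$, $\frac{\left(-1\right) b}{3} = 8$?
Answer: $\sqrt{1694 + \sqrt{30570}} \approx 43.23$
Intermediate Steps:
$b = -24$ ($b = \left(-3\right) 8 = -24$)
$V{\left(T \right)} = 336 - 14 T$ ($V{\left(T \right)} = - 2 \cdot 7 \left(-24 + T\right) = - 2 \left(-168 + 7 T\right) = 336 - 14 T$)
$\sqrt{Z{\left(-175,\sqrt{-16 - 39} \right)} + V{\left(-97 \right)}} = \sqrt{\sqrt{\left(-175\right)^{2} + \left(\sqrt{-16 - 39}\right)^{2}} + \left(336 - -1358\right)} = \sqrt{\sqrt{30625 + \left(\sqrt{-55}\right)^{2}} + \left(336 + 1358\right)} = \sqrt{\sqrt{30625 + \left(i \sqrt{55}\right)^{2}} + 1694} = \sqrt{\sqrt{30625 - 55} + 1694} = \sqrt{\sqrt{30570} + 1694} = \sqrt{1694 + \sqrt{30570}}$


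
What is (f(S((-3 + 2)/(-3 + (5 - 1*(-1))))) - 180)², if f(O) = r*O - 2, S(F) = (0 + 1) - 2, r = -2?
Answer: 32400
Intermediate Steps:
S(F) = -1 (S(F) = 1 - 2 = -1)
f(O) = -2 - 2*O (f(O) = -2*O - 2 = -2 - 2*O)
(f(S((-3 + 2)/(-3 + (5 - 1*(-1))))) - 180)² = ((-2 - 2*(-1)) - 180)² = ((-2 + 2) - 180)² = (0 - 180)² = (-180)² = 32400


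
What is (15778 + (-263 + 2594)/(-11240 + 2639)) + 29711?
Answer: 130416186/2867 ≈ 45489.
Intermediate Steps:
(15778 + (-263 + 2594)/(-11240 + 2639)) + 29711 = (15778 + 2331/(-8601)) + 29711 = (15778 + 2331*(-1/8601)) + 29711 = (15778 - 777/2867) + 29711 = 45234749/2867 + 29711 = 130416186/2867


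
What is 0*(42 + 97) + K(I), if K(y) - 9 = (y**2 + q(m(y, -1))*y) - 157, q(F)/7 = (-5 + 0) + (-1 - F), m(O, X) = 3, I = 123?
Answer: 7232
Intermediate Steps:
q(F) = -42 - 7*F (q(F) = 7*((-5 + 0) + (-1 - F)) = 7*(-5 + (-1 - F)) = 7*(-6 - F) = -42 - 7*F)
K(y) = -148 + y**2 - 63*y (K(y) = 9 + ((y**2 + (-42 - 7*3)*y) - 157) = 9 + ((y**2 + (-42 - 21)*y) - 157) = 9 + ((y**2 - 63*y) - 157) = 9 + (-157 + y**2 - 63*y) = -148 + y**2 - 63*y)
0*(42 + 97) + K(I) = 0*(42 + 97) + (-148 + 123**2 - 63*123) = 0*139 + (-148 + 15129 - 7749) = 0 + 7232 = 7232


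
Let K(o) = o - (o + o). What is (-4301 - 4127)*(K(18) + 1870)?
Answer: -15608656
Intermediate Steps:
K(o) = -o (K(o) = o - 2*o = -o)
(-4301 - 4127)*(K(18) + 1870) = (-4301 - 4127)*(-1*18 + 1870) = -8428*(-18 + 1870) = -8428*1852 = -15608656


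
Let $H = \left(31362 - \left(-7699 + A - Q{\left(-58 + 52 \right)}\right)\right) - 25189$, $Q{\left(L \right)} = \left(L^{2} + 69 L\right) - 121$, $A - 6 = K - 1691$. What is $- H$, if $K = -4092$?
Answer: $-19150$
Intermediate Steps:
$A = -5777$ ($A = 6 - 5783 = -5777$)
$Q{\left(L \right)} = -121 + L^{2} + 69 L$
$H = 19150$ ($H = \left(31362 - \left(-13355 - \left(-58 + 52\right)^{2} - 69 \left(-58 + 52\right)\right)\right) - 25189 = \left(31362 + \left(\left(-121 + \left(-6\right)^{2} + 69 \left(-6\right)\right) - -13476\right)\right) - 25189 = \left(31362 + \left(\left(-121 + 36 - 414\right) + 13476\right)\right) - 25189 = \left(31362 + \left(-499 + 13476\right)\right) - 25189 = \left(31362 + 12977\right) - 25189 = 44339 - 25189 = 19150$)
$- H = \left(-1\right) 19150 = -19150$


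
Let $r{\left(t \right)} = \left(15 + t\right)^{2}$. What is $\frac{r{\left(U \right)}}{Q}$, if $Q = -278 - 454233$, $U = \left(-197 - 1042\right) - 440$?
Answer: $- \frac{2768896}{454511} \approx -6.092$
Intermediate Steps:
$U = -1679$ ($U = -1239 - 440 = -1679$)
$Q = -454511$ ($Q = -278 - 454233 = -454511$)
$\frac{r{\left(U \right)}}{Q} = \frac{\left(15 - 1679\right)^{2}}{-454511} = \left(-1664\right)^{2} \left(- \frac{1}{454511}\right) = 2768896 \left(- \frac{1}{454511}\right) = - \frac{2768896}{454511}$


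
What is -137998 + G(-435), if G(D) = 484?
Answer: -137514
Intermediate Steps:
-137998 + G(-435) = -137998 + 484 = -137514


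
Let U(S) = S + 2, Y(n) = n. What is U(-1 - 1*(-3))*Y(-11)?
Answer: -44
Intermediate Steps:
U(S) = 2 + S
U(-1 - 1*(-3))*Y(-11) = (2 + (-1 - 1*(-3)))*(-11) = (2 + (-1 + 3))*(-11) = (2 + 2)*(-11) = 4*(-11) = -44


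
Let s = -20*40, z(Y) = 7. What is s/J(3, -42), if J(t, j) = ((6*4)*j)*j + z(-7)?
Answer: -800/42343 ≈ -0.018893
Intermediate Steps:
s = -800
J(t, j) = 7 + 24*j**2 (J(t, j) = ((6*4)*j)*j + 7 = (24*j)*j + 7 = 24*j**2 + 7 = 7 + 24*j**2)
s/J(3, -42) = -800/(7 + 24*(-42)**2) = -800/(7 + 24*1764) = -800/(7 + 42336) = -800/42343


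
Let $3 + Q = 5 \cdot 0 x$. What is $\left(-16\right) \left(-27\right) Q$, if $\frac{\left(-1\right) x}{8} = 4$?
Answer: $-1296$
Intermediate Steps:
$x = -32$ ($x = \left(-8\right) 4 = -32$)
$Q = -3$ ($Q = -3 + 5 \cdot 0 \left(-32\right) = -3 + 0 \left(-32\right) = -3 + 0 = -3$)
$\left(-16\right) \left(-27\right) Q = \left(-16\right) \left(-27\right) \left(-3\right) = 432 \left(-3\right) = -1296$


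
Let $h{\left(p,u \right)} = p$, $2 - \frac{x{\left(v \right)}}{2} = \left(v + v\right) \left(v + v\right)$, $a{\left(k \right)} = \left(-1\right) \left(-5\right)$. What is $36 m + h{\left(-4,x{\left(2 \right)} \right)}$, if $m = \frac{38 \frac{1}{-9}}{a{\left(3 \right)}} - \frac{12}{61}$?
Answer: $- \frac{12652}{305} \approx -41.482$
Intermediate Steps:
$a{\left(k \right)} = 5$
$m = - \frac{2858}{2745}$ ($m = \frac{38 \frac{1}{-9}}{5} - \frac{12}{61} = 38 \left(- \frac{1}{9}\right) \frac{1}{5} - \frac{12}{61} = \left(- \frac{38}{9}\right) \frac{1}{5} - \frac{12}{61} = - \frac{38}{45} - \frac{12}{61} = - \frac{2858}{2745} \approx -1.0412$)
$x{\left(v \right)} = 4 - 8 v^{2}$ ($x{\left(v \right)} = 4 - 2 \left(v + v\right) \left(v + v\right) = 4 - 2 \cdot 2 v 2 v = 4 - 2 \cdot 4 v^{2} = 4 - 8 v^{2}$)
$36 m + h{\left(-4,x{\left(2 \right)} \right)} = 36 \left(- \frac{2858}{2745}\right) - 4 = - \frac{11432}{305} - 4 = - \frac{12652}{305}$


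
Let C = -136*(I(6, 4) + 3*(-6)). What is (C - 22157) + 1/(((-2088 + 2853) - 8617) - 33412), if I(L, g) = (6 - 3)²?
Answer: -863779313/41264 ≈ -20933.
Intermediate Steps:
I(L, g) = 9 (I(L, g) = 3² = 9)
C = 1224 (C = -136*(9 + 3*(-6)) = -136*(9 - 18) = -136*(-9) = 1224)
(C - 22157) + 1/(((-2088 + 2853) - 8617) - 33412) = (1224 - 22157) + 1/(((-2088 + 2853) - 8617) - 33412) = -20933 + 1/((765 - 8617) - 33412) = -20933 + 1/(-7852 - 33412) = -20933 + 1/(-41264) = -20933 - 1/41264 = -863779313/41264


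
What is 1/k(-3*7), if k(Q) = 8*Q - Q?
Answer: -1/147 ≈ -0.0068027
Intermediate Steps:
k(Q) = 7*Q
1/k(-3*7) = 1/(7*(-3*7)) = 1/(7*(-21)) = 1/(-147) = -1/147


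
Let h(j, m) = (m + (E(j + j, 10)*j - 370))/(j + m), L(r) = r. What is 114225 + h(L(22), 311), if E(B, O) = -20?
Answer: 38036426/333 ≈ 1.1422e+5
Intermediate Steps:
h(j, m) = (-370 + m - 20*j)/(j + m) (h(j, m) = (m + (-20*j - 370))/(j + m) = (m + (-370 - 20*j))/(j + m) = (-370 + m - 20*j)/(j + m))
114225 + h(L(22), 311) = 114225 + (-370 + 311 - 20*22)/(22 + 311) = 114225 + (-370 + 311 - 440)/333 = 114225 + (1/333)*(-499) = 114225 - 499/333 = 38036426/333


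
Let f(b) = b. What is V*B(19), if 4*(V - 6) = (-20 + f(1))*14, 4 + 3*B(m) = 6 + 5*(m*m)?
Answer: -218647/6 ≈ -36441.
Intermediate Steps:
B(m) = ⅔ + 5*m²/3 (B(m) = -4/3 + (6 + 5*(m*m))/3 = -4/3 + (6 + 5*m²)/3 = -4/3 + (2 + 5*m²/3) = ⅔ + 5*m²/3)
V = -121/2 (V = 6 + ((-20 + 1)*14)/4 = 6 + (-19*14)/4 = 6 + (¼)*(-266) = 6 - 133/2 = -121/2 ≈ -60.500)
V*B(19) = -121*(⅔ + (5/3)*19²)/2 = -121*(⅔ + (5/3)*361)/2 = -121*(⅔ + 1805/3)/2 = -121/2*1807/3 = -218647/6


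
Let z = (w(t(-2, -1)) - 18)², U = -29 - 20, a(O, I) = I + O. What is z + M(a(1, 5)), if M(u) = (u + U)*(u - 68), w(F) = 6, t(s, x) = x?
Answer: 2810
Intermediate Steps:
U = -49
M(u) = (-68 + u)*(-49 + u) (M(u) = (u - 49)*(u - 68) = (-49 + u)*(-68 + u) = (-68 + u)*(-49 + u))
z = 144 (z = (6 - 18)² = (-12)² = 144)
z + M(a(1, 5)) = 144 + (3332 + (5 + 1)² - 117*(5 + 1)) = 144 + (3332 + 6² - 117*6) = 144 + (3332 + 36 - 702) = 144 + 2666 = 2810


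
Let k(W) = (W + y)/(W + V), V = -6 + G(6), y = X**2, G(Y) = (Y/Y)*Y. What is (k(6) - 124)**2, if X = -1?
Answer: 543169/36 ≈ 15088.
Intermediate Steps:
G(Y) = Y (G(Y) = 1*Y = Y)
y = 1 (y = (-1)**2 = 1)
V = 0 (V = -6 + 6 = 0)
k(W) = (1 + W)/W (k(W) = (W + 1)/(W + 0) = (1 + W)/W)
(k(6) - 124)**2 = ((1 + 6)/6 - 124)**2 = ((1/6)*7 - 124)**2 = (7/6 - 124)**2 = (-737/6)**2 = 543169/36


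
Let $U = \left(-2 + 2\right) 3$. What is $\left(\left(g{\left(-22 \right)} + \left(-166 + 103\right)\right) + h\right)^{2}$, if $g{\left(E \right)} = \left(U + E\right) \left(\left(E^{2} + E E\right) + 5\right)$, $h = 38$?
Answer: $459287761$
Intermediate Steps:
$U = 0$ ($U = 0 \cdot 3 = 0$)
$g{\left(E \right)} = E \left(5 + 2 E^{2}\right)$ ($g{\left(E \right)} = \left(0 + E\right) \left(\left(E^{2} + E E\right) + 5\right) = E \left(\left(E^{2} + E^{2}\right) + 5\right) = E \left(2 E^{2} + 5\right) = E \left(5 + 2 E^{2}\right)$)
$\left(\left(g{\left(-22 \right)} + \left(-166 + 103\right)\right) + h\right)^{2} = \left(\left(- 22 \left(5 + 2 \left(-22\right)^{2}\right) + \left(-166 + 103\right)\right) + 38\right)^{2} = \left(\left(- 22 \left(5 + 2 \cdot 484\right) - 63\right) + 38\right)^{2} = \left(\left(- 22 \left(5 + 968\right) - 63\right) + 38\right)^{2} = \left(\left(\left(-22\right) 973 - 63\right) + 38\right)^{2} = \left(\left(-21406 - 63\right) + 38\right)^{2} = \left(-21469 + 38\right)^{2} = \left(-21431\right)^{2} = 459287761$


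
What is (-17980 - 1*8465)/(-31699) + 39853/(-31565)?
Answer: -428563822/1000578935 ≈ -0.42832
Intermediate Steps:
(-17980 - 1*8465)/(-31699) + 39853/(-31565) = (-17980 - 8465)*(-1/31699) + 39853*(-1/31565) = -26445*(-1/31699) - 39853/31565 = 26445/31699 - 39853/31565 = -428563822/1000578935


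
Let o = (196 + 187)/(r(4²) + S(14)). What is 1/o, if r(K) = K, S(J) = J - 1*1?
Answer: 29/383 ≈ 0.075718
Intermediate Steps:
S(J) = -1 + J (S(J) = J - 1 = -1 + J)
o = 383/29 (o = (196 + 187)/(4² + (-1 + 14)) = 383/(16 + 13) = 383/29 ≈ 13.207)
1/o = 1/(383/29) = 29/383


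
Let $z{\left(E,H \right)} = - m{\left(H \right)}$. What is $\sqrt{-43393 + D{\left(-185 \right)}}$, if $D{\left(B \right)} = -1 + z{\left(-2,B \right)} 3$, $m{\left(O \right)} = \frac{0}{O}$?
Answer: $i \sqrt{43394} \approx 208.31 i$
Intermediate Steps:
$m{\left(O \right)} = 0$
$z{\left(E,H \right)} = 0$ ($z{\left(E,H \right)} = \left(-1\right) 0 = 0$)
$D{\left(B \right)} = -1$ ($D{\left(B \right)} = -1 + 0 \cdot 3 = -1 + 0 = -1$)
$\sqrt{-43393 + D{\left(-185 \right)}} = \sqrt{-43393 - 1} = \sqrt{-43394} = i \sqrt{43394}$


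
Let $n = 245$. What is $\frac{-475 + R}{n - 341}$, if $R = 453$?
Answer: $\frac{11}{48} \approx 0.22917$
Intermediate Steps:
$\frac{-475 + R}{n - 341} = \frac{-475 + 453}{245 - 341} = - \frac{22}{-96} = \left(-22\right) \left(- \frac{1}{96}\right) = \frac{11}{48}$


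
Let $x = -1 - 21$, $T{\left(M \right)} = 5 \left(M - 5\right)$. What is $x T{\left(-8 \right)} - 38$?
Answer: $1392$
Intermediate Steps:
$T{\left(M \right)} = -25 + 5 M$ ($T{\left(M \right)} = 5 \left(-5 + M\right) = -25 + 5 M$)
$x = -22$ ($x = -1 - 21 = -22$)
$x T{\left(-8 \right)} - 38 = - 22 \left(-25 + 5 \left(-8\right)\right) - 38 = - 22 \left(-25 - 40\right) - 38 = \left(-22\right) \left(-65\right) - 38 = 1430 - 38 = 1392$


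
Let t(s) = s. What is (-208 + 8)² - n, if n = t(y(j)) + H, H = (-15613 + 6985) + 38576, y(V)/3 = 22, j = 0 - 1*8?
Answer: 9986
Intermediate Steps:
j = -8 (j = 0 - 8 = -8)
y(V) = 66 (y(V) = 3*22 = 66)
H = 29948 (H = -8628 + 38576 = 29948)
n = 30014 (n = 66 + 29948 = 30014)
(-208 + 8)² - n = (-208 + 8)² - 1*30014 = (-200)² - 30014 = 40000 - 30014 = 9986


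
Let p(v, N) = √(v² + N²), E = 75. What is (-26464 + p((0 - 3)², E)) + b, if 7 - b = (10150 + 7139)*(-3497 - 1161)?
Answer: 80505705 + 3*√634 ≈ 8.0506e+7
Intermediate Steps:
p(v, N) = √(N² + v²)
b = 80532169 (b = 7 - (10150 + 7139)*(-3497 - 1161) = 7 - 17289*(-4658) = 7 - 1*(-80532162) = 7 + 80532162 = 80532169)
(-26464 + p((0 - 3)², E)) + b = (-26464 + √(75² + ((0 - 3)²)²)) + 80532169 = (-26464 + √(5625 + ((-3)²)²)) + 80532169 = (-26464 + √(5625 + 9²)) + 80532169 = (-26464 + √(5625 + 81)) + 80532169 = (-26464 + √5706) + 80532169 = (-26464 + 3*√634) + 80532169 = 80505705 + 3*√634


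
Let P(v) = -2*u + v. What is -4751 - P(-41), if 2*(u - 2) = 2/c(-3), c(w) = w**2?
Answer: -42352/9 ≈ -4705.8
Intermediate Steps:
u = 19/9 (u = 2 + (2/((-3)**2))/2 = 2 + (2/9)/2 = 2 + (2*(1/9))/2 = 2 + (1/2)*(2/9) = 2 + 1/9 = 19/9 ≈ 2.1111)
P(v) = -38/9 + v (P(v) = -2*19/9 + v = -38/9 + v)
-4751 - P(-41) = -4751 - (-38/9 - 41) = -4751 - 1*(-407/9) = -4751 + 407/9 = -42352/9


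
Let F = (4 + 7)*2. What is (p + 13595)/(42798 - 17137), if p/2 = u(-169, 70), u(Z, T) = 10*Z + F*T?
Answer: 13295/25661 ≈ 0.51810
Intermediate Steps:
F = 22 (F = 11*2 = 22)
u(Z, T) = 10*Z + 22*T
p = -300 (p = 2*(10*(-169) + 22*70) = 2*(-1690 + 1540) = 2*(-150) = -300)
(p + 13595)/(42798 - 17137) = (-300 + 13595)/(42798 - 17137) = 13295/25661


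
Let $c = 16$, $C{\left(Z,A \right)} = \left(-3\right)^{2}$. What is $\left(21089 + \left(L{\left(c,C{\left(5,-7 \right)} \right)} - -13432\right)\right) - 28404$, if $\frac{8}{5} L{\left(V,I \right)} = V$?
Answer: $6127$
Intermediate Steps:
$C{\left(Z,A \right)} = 9$
$L{\left(V,I \right)} = \frac{5 V}{8}$
$\left(21089 + \left(L{\left(c,C{\left(5,-7 \right)} \right)} - -13432\right)\right) - 28404 = \left(21089 + \left(\frac{5}{8} \cdot 16 - -13432\right)\right) - 28404 = \left(21089 + \left(10 + 13432\right)\right) - 28404 = \left(21089 + 13442\right) - 28404 = 34531 - 28404 = 6127$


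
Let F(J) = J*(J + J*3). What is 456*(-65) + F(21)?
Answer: -27876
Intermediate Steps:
F(J) = 4*J**2 (F(J) = J*(J + 3*J) = J*(4*J) = 4*J**2)
456*(-65) + F(21) = 456*(-65) + 4*21**2 = -29640 + 4*441 = -29640 + 1764 = -27876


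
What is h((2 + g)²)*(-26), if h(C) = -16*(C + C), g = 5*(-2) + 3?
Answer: 20800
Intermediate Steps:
g = -7 (g = -10 + 3 = -7)
h(C) = -32*C
h((2 + g)²)*(-26) = -32*(2 - 7)²*(-26) = -32*(-5)²*(-26) = -32*25*(-26) = -800*(-26) = 20800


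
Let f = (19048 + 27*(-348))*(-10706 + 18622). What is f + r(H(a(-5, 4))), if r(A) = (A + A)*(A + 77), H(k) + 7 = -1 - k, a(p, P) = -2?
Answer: 76404380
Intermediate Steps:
H(k) = -8 - k (H(k) = -7 + (-1 - k) = -8 - k)
r(A) = 2*A*(77 + A) (r(A) = (2*A)*(77 + A) = 2*A*(77 + A))
f = 76405232 (f = (19048 - 9396)*7916 = 9652*7916 = 76405232)
f + r(H(a(-5, 4))) = 76405232 + 2*(-8 - 1*(-2))*(77 + (-8 - 1*(-2))) = 76405232 + 2*(-8 + 2)*(77 + (-8 + 2)) = 76405232 + 2*(-6)*(77 - 6) = 76405232 + 2*(-6)*71 = 76405232 - 852 = 76404380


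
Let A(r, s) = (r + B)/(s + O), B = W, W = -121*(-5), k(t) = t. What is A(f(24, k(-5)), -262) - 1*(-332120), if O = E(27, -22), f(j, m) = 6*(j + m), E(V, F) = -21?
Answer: 93989241/283 ≈ 3.3212e+5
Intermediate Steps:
W = 605
B = 605
f(j, m) = 6*j + 6*m
O = -21
A(r, s) = (605 + r)/(-21 + s) (A(r, s) = (r + 605)/(s - 21) = (605 + r)/(-21 + s))
A(f(24, k(-5)), -262) - 1*(-332120) = (605 + (6*24 + 6*(-5)))/(-21 - 262) - 1*(-332120) = (605 + (144 - 30))/(-283) + 332120 = -(605 + 114)/283 + 332120 = -1/283*719 + 332120 = -719/283 + 332120 = 93989241/283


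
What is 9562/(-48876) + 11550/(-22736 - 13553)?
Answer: -41432419/80620962 ≈ -0.51392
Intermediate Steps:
9562/(-48876) + 11550/(-22736 - 13553) = 9562*(-1/48876) + 11550/(-36289) = -4781/24438 + 11550*(-1/36289) = -4781/24438 - 1050/3299 = -41432419/80620962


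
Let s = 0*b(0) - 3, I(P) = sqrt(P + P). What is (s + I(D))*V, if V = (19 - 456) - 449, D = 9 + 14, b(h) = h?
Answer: 2658 - 886*sqrt(46) ≈ -3351.1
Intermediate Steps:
D = 23
I(P) = sqrt(2)*sqrt(P) (I(P) = sqrt(2*P) = sqrt(2)*sqrt(P))
s = -3 (s = 0*0 - 3 = 0 - 3 = -3)
V = -886 (V = -437 - 449 = -886)
(s + I(D))*V = (-3 + sqrt(2)*sqrt(23))*(-886) = (-3 + sqrt(46))*(-886) = 2658 - 886*sqrt(46)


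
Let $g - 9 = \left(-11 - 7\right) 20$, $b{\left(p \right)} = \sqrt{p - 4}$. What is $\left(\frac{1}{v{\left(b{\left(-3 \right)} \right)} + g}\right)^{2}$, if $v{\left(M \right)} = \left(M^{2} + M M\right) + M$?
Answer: $\frac{i}{2 \left(365 \sqrt{7} + 66609 i\right)} \approx 7.5049 \cdot 10^{-6} + 1.0881 \cdot 10^{-7} i$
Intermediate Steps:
$b{\left(p \right)} = \sqrt{-4 + p}$ ($b{\left(p \right)} = \sqrt{p - 4} = \sqrt{-4 + p}$)
$v{\left(M \right)} = M + 2 M^{2}$ ($v{\left(M \right)} = \left(M^{2} + M^{2}\right) + M = 2 M^{2} + M = M + 2 M^{2}$)
$g = -351$ ($g = 9 + \left(-11 - 7\right) 20 = 9 - 360 = -351$)
$\left(\frac{1}{v{\left(b{\left(-3 \right)} \right)} + g}\right)^{2} = \left(\frac{1}{\sqrt{-4 - 3} \left(1 + 2 \sqrt{-4 - 3}\right) - 351}\right)^{2} = \left(\frac{1}{\sqrt{-7} \left(1 + 2 \sqrt{-7}\right) - 351}\right)^{2} = \left(\frac{1}{i \sqrt{7} \left(1 + 2 i \sqrt{7}\right) - 351}\right)^{2} = \left(\frac{1}{-351 + i \sqrt{7} \left(1 + 2 i \sqrt{7}\right)}\right)^{2} = \frac{1}{\left(-351 + i \sqrt{7} \left(1 + 2 i \sqrt{7}\right)\right)^{2}}$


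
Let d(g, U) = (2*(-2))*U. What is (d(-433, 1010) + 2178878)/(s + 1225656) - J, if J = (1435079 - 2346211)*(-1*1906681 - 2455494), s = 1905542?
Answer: -6222500204057440481/1565599 ≈ -3.9745e+12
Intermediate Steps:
d(g, U) = -4*U
J = 3974517232100 (J = -911132*(-1906681 - 2455494) = -911132*(-4362175) = 3974517232100)
(d(-433, 1010) + 2178878)/(s + 1225656) - J = (-4*1010 + 2178878)/(1905542 + 1225656) - 1*3974517232100 = (-4040 + 2178878)/3131198 - 3974517232100 = 2174838*(1/3131198) - 3974517232100 = 1087419/1565599 - 3974517232100 = -6222500204057440481/1565599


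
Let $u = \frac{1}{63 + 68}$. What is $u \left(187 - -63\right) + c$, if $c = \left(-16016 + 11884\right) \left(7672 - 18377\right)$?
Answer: $\frac{5794531110}{131} \approx 4.4233 \cdot 10^{7}$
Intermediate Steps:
$u = \frac{1}{131} \approx 0.0076336$
$c = 44233060$ ($c = \left(-4132\right) \left(-10705\right) = 44233060$)
$u \left(187 - -63\right) + c = \frac{187 - -63}{131} + 44233060 = \frac{187 + 63}{131} + 44233060 = \frac{1}{131} \cdot 250 + 44233060 = \frac{250}{131} + 44233060 = \frac{5794531110}{131}$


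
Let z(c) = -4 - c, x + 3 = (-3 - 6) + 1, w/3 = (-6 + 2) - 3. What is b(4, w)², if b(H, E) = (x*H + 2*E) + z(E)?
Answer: 4761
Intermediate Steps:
w = -21 (w = 3*((-6 + 2) - 3) = 3*(-4 - 3) = 3*(-7) = -21)
x = -11 (x = -3 + ((-3 - 6) + 1) = -3 + (-9 + 1) = -3 - 8 = -11)
b(H, E) = -4 + E - 11*H (b(H, E) = (-11*H + 2*E) + (-4 - E) = -4 + E - 11*H)
b(4, w)² = (-4 - 21 - 11*4)² = (-4 - 21 - 44)² = (-69)² = 4761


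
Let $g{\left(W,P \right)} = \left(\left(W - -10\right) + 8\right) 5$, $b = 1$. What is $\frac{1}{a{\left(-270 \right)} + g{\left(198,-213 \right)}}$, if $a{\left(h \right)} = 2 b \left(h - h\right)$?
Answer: $\frac{1}{1080} \approx 0.00092593$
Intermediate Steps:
$a{\left(h \right)} = 0$ ($a{\left(h \right)} = 2 \cdot 1 \left(h - h\right) = 2 \cdot 0 = 0$)
$g{\left(W,P \right)} = 90 + 5 W$ ($g{\left(W,P \right)} = \left(\left(W + 10\right) + 8\right) 5 = \left(\left(10 + W\right) + 8\right) 5 = \left(18 + W\right) 5 = 90 + 5 W$)
$\frac{1}{a{\left(-270 \right)} + g{\left(198,-213 \right)}} = \frac{1}{0 + \left(90 + 5 \cdot 198\right)} = \frac{1}{0 + \left(90 + 990\right)} = \frac{1}{0 + 1080} = \frac{1}{1080}$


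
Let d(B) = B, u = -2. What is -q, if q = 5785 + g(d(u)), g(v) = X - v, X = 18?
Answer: -5805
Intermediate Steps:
g(v) = 18 - v
q = 5805 (q = 5785 + (18 - 1*(-2)) = 5785 + (18 + 2) = 5785 + 20 = 5805)
-q = -1*5805 = -5805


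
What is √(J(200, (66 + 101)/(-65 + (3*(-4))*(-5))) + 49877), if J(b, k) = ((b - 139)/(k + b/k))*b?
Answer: √53616228389517/32889 ≈ 222.64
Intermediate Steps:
J(b, k) = b*(-139 + b)/(k + b/k) (J(b, k) = ((-139 + b)/(k + b/k))*b = b*(-139 + b)/(k + b/k))
√(J(200, (66 + 101)/(-65 + (3*(-4))*(-5))) + 49877) = √(200*((66 + 101)/(-65 + (3*(-4))*(-5)))*(-139 + 200)/(200 + ((66 + 101)/(-65 + (3*(-4))*(-5)))²) + 49877) = √(200*(167/(-65 - 12*(-5)))*61/(200 + (167/(-65 - 12*(-5)))²) + 49877) = √(200*(167/(-65 + 60))*61/(200 + (167/(-65 + 60))²) + 49877) = √(200*(167/(-5))*61/(200 + (167/(-5))²) + 49877) = √(200*(167*(-⅕))*61/(200 + (167*(-⅕))²) + 49877) = √(200*(-167/5)*61/(200 + (-167/5)²) + 49877) = √(200*(-167/5)*61/(200 + 27889/25) + 49877) = √(200*(-167/5)*61/(32889/25) + 49877) = √(200*(-167/5)*(25/32889)*61 + 49877) = √(-10187000/32889 + 49877) = √(1630217653/32889) = √53616228389517/32889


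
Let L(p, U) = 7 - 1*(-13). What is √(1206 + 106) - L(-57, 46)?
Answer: -20 + 4*√82 ≈ 16.222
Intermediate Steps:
L(p, U) = 20 (L(p, U) = 7 + 13 = 20)
√(1206 + 106) - L(-57, 46) = √(1206 + 106) - 1*20 = √1312 - 20 = 4*√82 - 20 = -20 + 4*√82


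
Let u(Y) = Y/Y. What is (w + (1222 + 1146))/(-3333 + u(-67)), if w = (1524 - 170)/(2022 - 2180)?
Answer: -186395/263228 ≈ -0.70811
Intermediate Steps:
u(Y) = 1
w = -677/79 (w = 1354/(-158) = 1354*(-1/158) = -677/79 ≈ -8.5696)
(w + (1222 + 1146))/(-3333 + u(-67)) = (-677/79 + (1222 + 1146))/(-3333 + 1) = (-677/79 + 2368)/(-3332) = (186395/79)*(-1/3332) = -186395/263228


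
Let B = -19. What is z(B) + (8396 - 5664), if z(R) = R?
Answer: 2713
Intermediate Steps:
z(B) + (8396 - 5664) = -19 + (8396 - 5664) = -19 + 2732 = 2713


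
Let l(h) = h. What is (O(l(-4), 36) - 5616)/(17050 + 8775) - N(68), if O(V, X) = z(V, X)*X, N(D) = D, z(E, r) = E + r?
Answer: -1760564/25825 ≈ -68.173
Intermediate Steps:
O(V, X) = X*(V + X) (O(V, X) = (V + X)*X = X*(V + X))
(O(l(-4), 36) - 5616)/(17050 + 8775) - N(68) = (36*(-4 + 36) - 5616)/(17050 + 8775) - 1*68 = (36*32 - 5616)/25825 - 68 = (1152 - 5616)*(1/25825) - 68 = -4464*1/25825 - 68 = -4464/25825 - 68 = -1760564/25825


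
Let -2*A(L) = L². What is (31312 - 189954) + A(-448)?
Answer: -258994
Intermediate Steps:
A(L) = -L²/2
(31312 - 189954) + A(-448) = (31312 - 189954) - ½*(-448)² = -158642 - ½*200704 = -158642 - 100352 = -258994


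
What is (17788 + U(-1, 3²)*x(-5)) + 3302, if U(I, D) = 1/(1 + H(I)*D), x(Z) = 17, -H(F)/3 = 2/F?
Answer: 1159967/55 ≈ 21090.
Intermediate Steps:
H(F) = -6/F
U(I, D) = 1/(1 - 6*D/I) (U(I, D) = 1/(1 + (-6/I)*D) = 1/(1 - 6*D/I))
(17788 + U(-1, 3²)*x(-5)) + 3302 = (17788 - 1/(-1 - 6*3²)*17) + 3302 = (17788 - 1/(-1 - 6*9)*17) + 3302 = (17788 - 1/(-1 - 54)*17) + 3302 = (17788 - 1/(-55)*17) + 3302 = (17788 - 1*(-1/55)*17) + 3302 = (17788 + (1/55)*17) + 3302 = (17788 + 17/55) + 3302 = 978357/55 + 3302 = 1159967/55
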